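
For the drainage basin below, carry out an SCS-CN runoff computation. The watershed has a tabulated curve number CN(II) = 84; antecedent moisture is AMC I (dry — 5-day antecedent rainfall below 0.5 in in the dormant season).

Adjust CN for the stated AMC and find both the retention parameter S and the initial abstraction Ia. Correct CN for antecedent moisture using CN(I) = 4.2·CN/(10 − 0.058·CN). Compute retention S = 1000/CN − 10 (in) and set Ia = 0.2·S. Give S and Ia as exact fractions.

Adjust CN=84 to AMC I: 4.2·84/(10 − 0.058·84) → (1764/5) ÷ (641/125) = 44100/641 ≈ 68.799
Retention S: 1000/CN − 10 with CN=68.799 → S = 2000/441 ≈ 4.535 in
Ia = 0.2S: 0.2·4.535 = 0.907 in (exactly 400/441)

S = 2000/441 in ≈ 4.535 in; Ia = 400/441 in ≈ 0.907 in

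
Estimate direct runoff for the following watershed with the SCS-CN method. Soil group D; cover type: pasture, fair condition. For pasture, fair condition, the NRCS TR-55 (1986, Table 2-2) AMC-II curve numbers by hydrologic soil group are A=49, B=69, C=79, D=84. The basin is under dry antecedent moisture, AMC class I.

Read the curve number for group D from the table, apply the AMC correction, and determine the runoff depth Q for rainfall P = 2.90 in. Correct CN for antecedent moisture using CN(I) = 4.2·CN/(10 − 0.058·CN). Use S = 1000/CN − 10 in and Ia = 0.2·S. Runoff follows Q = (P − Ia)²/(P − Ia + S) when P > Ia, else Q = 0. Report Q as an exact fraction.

Q = 77246521/126959490 in ≈ 0.608 in

NRCS table: pasture, fair condition, soil group D → CN(II) = 84
Adjust CN=84 to AMC I: 4.2·84/(10 − 0.058·84) → (1764/5) ÷ (641/125) = 44100/641 ≈ 68.799
S = 1000/(44100/641) − 10 = 2000/441 in ≈ 4.535 in
Initial abstraction Ia = S/5 = (2000/441)/5 = 400/441 ≈ 0.907 in
Since P=2.900 > Ia=0.907: effective rainfall P−Ia = 8789/4410 in
Q = (8789/4410)²/((8789/4410) + 2000/441) = (77246521/19448100)/(28789/4410) = 77246521/126959490 in ≈ 0.608 in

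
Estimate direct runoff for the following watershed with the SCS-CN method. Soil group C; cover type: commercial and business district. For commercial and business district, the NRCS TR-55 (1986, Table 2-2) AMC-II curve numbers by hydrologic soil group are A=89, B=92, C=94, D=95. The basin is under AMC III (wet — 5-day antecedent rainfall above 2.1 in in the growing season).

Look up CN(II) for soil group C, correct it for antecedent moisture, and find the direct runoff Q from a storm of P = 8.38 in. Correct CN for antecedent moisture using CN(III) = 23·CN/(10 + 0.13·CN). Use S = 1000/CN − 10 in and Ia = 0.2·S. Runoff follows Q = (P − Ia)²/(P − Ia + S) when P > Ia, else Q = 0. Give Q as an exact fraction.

NRCS table: commercial and business district, soil group C → CN(II) = 94
Adjust CN=94 to AMC III: 23·94/(10 + 0.13·94) → 2162 ÷ (1111/50) = 108100/1111 ≈ 97.300
S = 1000/(108100/1111) − 10 = 300/1081 in ≈ 0.278 in
Ia = 0.2·(300/1081) = 60/1081 in ≈ 0.056 in
Excess rainfall: 8.380 − 0.056 = 8.324 in; P > Ia so Q > 0
Runoff Q = (P−Ia)²/(P−Ia+S) = (8.324)²/(8.324+0.278) = 202445103721/25129952950 ≈ 8.056 in

Q = 202445103721/25129952950 in ≈ 8.056 in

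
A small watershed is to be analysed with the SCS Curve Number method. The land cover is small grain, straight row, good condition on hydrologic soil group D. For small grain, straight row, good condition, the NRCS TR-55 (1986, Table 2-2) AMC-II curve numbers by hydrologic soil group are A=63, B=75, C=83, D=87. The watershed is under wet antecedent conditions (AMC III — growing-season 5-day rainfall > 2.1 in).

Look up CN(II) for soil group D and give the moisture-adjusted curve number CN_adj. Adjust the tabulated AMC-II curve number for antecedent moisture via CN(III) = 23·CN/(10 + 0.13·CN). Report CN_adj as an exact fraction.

NRCS table: small grain, straight row, good condition, soil group D → CN(II) = 87
Wet (AMC III): CN(III) = 23·87/(10 + 0.13·87) = 2001/(2131/100) = 200100/2131 ≈ 93.900

CN_adj = 200100/2131 ≈ 93.900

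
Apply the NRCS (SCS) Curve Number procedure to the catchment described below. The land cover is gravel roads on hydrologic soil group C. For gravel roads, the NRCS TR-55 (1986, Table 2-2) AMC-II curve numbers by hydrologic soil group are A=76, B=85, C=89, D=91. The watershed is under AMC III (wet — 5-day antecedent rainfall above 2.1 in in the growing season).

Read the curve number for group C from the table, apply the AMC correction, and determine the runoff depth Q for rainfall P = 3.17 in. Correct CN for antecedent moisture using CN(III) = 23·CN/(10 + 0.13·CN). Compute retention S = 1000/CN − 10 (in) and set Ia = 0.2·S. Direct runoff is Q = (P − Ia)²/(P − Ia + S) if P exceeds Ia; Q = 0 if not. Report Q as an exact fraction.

Q = 393002356201/150843225300 in ≈ 2.605 in

NRCS table: gravel roads, soil group C → CN(II) = 89
Adjust CN=89 to AMC III: 23·89/(10 + 0.13·89) → 2047 ÷ (2157/100) = 204700/2157 ≈ 94.900
Retention S: 1000/CN − 10 with CN=94.900 → S = 1100/2047 ≈ 0.537 in
Initial abstraction Ia = S/5 = (1100/2047)/5 = 220/2047 ≈ 0.107 in
Since P=3.170 > Ia=0.107: effective rainfall P−Ia = 626899/204700 in
Runoff Q = (P−Ia)²/(P−Ia+S) = (3.063)²/(3.063+0.537) = 393002356201/150843225300 ≈ 2.605 in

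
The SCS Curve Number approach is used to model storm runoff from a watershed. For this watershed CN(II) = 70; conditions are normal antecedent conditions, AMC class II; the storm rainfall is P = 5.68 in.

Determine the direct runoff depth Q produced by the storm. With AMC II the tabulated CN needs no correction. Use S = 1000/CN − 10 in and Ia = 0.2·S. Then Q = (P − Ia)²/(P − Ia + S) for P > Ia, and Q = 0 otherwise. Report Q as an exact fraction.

CN(II) = 70; AMC II needs no correction.
Max retention: S = 1000/70 − 10 = 30/7 in (≈ 4.286 in)
Ia = 0.2·(30/7) = 6/7 in ≈ 0.857 in
Excess rainfall: 5.680 − 0.857 = 4.823 in; P > Ia so Q > 0
Q: (844/175)² ÷ (1594/175) = 356168/139475 in (≈ 2.554 in)

Q = 356168/139475 in ≈ 2.554 in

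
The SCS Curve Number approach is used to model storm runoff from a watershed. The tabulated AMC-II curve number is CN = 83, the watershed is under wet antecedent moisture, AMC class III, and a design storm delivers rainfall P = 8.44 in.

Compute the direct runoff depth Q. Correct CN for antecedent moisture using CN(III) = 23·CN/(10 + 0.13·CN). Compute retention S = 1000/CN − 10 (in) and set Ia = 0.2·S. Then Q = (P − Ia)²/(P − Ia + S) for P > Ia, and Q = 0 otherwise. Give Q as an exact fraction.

Q = 155471701401/20846232275 in ≈ 7.458 in

CN(III) from CN(II)=83: (23·83)/(10 + 0.13·83) = 190900/2079 ≈ 91.823
Retention S: 1000/CN − 10 with CN=91.823 → S = 1700/1909 ≈ 0.891 in
Ia = 0.2·(1700/1909) = 340/1909 in ≈ 0.178 in
Since P=8.440 > Ia=0.178: effective rainfall P−Ia = 394299/47725 in
Q: (394299/47725)² ÷ (436799/47725) = 155471701401/20846232275 in (≈ 7.458 in)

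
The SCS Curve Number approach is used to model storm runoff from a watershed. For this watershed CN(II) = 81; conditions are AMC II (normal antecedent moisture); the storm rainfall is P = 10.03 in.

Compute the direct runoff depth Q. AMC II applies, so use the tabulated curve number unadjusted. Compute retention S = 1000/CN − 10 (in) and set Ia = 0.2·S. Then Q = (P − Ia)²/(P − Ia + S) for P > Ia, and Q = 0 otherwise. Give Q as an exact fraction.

Average conditions: CN = 81 (no AMC adjustment).
Max retention: S = 1000/81 − 10 = 190/81 in (≈ 2.346 in)
Ia = 0.2·(190/81) = 38/81 in ≈ 0.469 in
P − Ia = 10.030 − 0.469 = 77443/8100 ≈ 9.561 in (> 0, runoff occurs)
Runoff Q = (P−Ia)²/(P−Ia+S) = (9.561)²/(9.561+2.346) = 5997418249/781188300 ≈ 7.677 in

Q = 5997418249/781188300 in ≈ 7.677 in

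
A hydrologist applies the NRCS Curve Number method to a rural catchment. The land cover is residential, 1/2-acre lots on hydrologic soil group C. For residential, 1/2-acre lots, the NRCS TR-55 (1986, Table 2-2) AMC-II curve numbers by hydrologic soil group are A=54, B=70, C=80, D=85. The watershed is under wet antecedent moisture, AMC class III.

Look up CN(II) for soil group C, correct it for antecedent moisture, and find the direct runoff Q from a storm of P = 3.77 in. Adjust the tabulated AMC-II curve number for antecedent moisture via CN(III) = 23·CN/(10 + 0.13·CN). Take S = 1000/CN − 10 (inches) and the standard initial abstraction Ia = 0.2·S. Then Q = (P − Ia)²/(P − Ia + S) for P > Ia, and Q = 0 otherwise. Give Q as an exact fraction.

Q = 66765241/24543300 in ≈ 2.720 in

NRCS table: residential, 1/2-acre lots, soil group C → CN(II) = 80
Wet (AMC III): CN(III) = 23·80/(10 + 0.13·80) = 1840/(102/5) = 4600/51 ≈ 90.196
Retention S: 1000/CN − 10 with CN=90.196 → S = 25/23 ≈ 1.087 in
Ia = 0.2·(25/23) = 5/23 in ≈ 0.217 in
Since P=3.770 > Ia=0.217: effective rainfall P−Ia = 8171/2300 in
Q: (8171/2300)² ÷ (10671/2300) = 66765241/24543300 in (≈ 2.720 in)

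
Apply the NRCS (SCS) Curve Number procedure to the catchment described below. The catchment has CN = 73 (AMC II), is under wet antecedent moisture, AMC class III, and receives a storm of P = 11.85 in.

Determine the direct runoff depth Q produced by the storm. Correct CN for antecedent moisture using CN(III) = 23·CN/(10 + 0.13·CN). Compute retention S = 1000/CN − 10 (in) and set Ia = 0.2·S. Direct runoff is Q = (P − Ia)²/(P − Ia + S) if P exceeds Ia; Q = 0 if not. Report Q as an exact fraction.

Adjust CN=73 to AMC III: 23·73/(10 + 0.13·73) → 1679 ÷ (1949/100) = 167900/1949 ≈ 86.147
S = 1000/(167900/1949) − 10 = 2700/1679 in ≈ 1.608 in
Initial abstraction Ia = S/5 = (2700/1679)/5 = 540/1679 ≈ 0.322 in
P − Ia = 11.850 − 0.322 = 387123/33580 ≈ 11.528 in (> 0, runoff occurs)
Q: (387123/33580)² ÷ (441123/33580) = 49954739043/4937636780 in (≈ 10.117 in)

Q = 49954739043/4937636780 in ≈ 10.117 in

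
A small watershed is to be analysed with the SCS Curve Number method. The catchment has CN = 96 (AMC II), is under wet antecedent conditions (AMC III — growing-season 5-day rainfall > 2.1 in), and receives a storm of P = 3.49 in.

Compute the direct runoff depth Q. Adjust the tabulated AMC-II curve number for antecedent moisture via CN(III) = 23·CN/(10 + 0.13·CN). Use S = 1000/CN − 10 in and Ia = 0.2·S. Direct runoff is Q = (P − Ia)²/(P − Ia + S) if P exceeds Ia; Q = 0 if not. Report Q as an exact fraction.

Adjust CN=96 to AMC III: 23·96/(10 + 0.13·96) → 2208 ÷ (562/25) = 27600/281 ≈ 98.221
Max retention: S = 1000/(27600/281) − 10 = 25/138 in (≈ 0.181 in)
Initial abstraction Ia = S/5 = (25/138)/5 = 5/138 ≈ 0.036 in
Excess rainfall: 3.490 − 0.036 = 3.454 in; P > Ia so Q > 0
Runoff Q = (P−Ia)²/(P−Ia+S) = (3.454)²/(3.454+0.181) = 567916561/173058900 ≈ 3.282 in

Q = 567916561/173058900 in ≈ 3.282 in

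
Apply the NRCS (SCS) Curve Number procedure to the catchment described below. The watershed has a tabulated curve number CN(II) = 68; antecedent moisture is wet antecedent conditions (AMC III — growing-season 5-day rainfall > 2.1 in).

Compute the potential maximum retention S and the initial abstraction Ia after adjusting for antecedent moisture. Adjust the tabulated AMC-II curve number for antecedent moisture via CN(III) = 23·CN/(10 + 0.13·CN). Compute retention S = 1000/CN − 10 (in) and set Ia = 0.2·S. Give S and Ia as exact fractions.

CN(III) from CN(II)=68: (23·68)/(10 + 0.13·68) = 39100/471 ≈ 83.015
S = 1000/(39100/471) − 10 = 800/391 in ≈ 2.046 in
Ia = 0.2·(800/391) = 160/391 in ≈ 0.409 in

S = 800/391 in ≈ 2.046 in; Ia = 160/391 in ≈ 0.409 in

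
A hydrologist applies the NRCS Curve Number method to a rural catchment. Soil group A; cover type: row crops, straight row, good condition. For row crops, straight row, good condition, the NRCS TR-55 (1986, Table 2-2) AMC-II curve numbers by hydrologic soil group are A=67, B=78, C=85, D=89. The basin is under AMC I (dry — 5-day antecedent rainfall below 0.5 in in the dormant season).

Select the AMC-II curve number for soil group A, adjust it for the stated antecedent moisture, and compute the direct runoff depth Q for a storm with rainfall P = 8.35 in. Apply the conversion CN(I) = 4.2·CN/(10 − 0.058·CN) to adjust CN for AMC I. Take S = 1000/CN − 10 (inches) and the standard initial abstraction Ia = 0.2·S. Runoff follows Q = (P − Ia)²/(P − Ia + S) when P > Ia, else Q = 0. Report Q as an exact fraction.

Q = 3172280329/1560109740 in ≈ 2.033 in

NRCS table: row crops, straight row, good condition, soil group A → CN(II) = 67
Adjust CN=67 to AMC I: 4.2·67/(10 − 0.058·67) → (1407/5) ÷ (3057/500) = 46900/1019 ≈ 46.026
Retention S: 1000/CN − 10 with CN=46.026 → S = 5500/469 ≈ 11.727 in
Initial abstraction Ia = S/5 = (5500/469)/5 = 1100/469 ≈ 2.345 in
Excess rainfall: 8.350 − 2.345 = 6.005 in; P > Ia so Q > 0
Q: (56323/9380)² ÷ (166323/9380) = 3172280329/1560109740 in (≈ 2.033 in)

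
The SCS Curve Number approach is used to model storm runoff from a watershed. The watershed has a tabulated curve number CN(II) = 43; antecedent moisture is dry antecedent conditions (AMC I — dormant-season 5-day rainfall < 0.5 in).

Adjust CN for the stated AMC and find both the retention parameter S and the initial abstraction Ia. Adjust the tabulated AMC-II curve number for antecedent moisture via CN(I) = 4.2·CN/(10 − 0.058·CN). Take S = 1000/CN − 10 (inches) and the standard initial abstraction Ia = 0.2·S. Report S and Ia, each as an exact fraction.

S = 9500/301 in ≈ 31.561 in; Ia = 1900/301 in ≈ 6.312 in

CN(I) from CN(II)=43: (4.2·43)/(10 − 0.058·43) = 30100/1251 ≈ 24.061
Max retention: S = 1000/(30100/1251) − 10 = 9500/301 in (≈ 31.561 in)
Initial abstraction Ia = S/5 = (9500/301)/5 = 1900/301 ≈ 6.312 in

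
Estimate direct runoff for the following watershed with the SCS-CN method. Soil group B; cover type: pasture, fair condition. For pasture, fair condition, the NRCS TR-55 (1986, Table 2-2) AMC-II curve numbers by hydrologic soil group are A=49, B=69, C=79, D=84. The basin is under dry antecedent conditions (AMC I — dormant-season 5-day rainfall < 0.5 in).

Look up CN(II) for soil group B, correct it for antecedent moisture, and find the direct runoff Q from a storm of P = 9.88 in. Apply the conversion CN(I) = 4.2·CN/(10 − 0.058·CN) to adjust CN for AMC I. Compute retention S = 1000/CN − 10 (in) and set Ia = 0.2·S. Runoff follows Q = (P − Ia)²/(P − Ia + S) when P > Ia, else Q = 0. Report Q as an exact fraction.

Q = 78625842409/24194786175 in ≈ 3.250 in

NRCS table: pasture, fair condition, soil group B → CN(II) = 69
Dry (AMC I): CN(I) = 4.2·69/(10 − 0.058·69) = (1449/5)/(2999/500) = 144900/2999 ≈ 48.316
Max retention: S = 1000/(144900/2999) − 10 = 15500/1449 in (≈ 10.697 in)
Ia = 0.2·(15500/1449) = 3100/1449 in ≈ 2.139 in
Excess rainfall: 9.880 − 2.139 = 7.741 in; P > Ia so Q > 0
Q: (280403/36225)² ÷ (667903/36225) = 78625842409/24194786175 in (≈ 3.250 in)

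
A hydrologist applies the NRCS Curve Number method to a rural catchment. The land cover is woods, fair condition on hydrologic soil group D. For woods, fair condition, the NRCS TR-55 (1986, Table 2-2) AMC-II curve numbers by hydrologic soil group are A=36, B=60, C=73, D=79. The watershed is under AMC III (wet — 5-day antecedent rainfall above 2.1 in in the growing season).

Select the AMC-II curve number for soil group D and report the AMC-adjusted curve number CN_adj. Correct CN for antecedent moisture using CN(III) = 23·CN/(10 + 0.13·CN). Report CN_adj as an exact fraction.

NRCS table: woods, fair condition, soil group D → CN(II) = 79
CN(III) from CN(II)=79: (23·79)/(10 + 0.13·79) = 181700/2027 ≈ 89.640

CN_adj = 181700/2027 ≈ 89.640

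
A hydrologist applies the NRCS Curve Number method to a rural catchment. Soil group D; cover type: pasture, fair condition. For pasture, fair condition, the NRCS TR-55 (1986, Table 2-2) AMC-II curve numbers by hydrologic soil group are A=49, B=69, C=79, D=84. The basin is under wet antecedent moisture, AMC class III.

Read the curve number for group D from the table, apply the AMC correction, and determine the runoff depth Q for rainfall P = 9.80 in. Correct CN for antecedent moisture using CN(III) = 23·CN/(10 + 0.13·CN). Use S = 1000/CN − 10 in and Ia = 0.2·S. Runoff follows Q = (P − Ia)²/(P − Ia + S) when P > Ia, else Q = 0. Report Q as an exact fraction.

Q = 541353289/61019805 in ≈ 8.872 in

NRCS table: pasture, fair condition, soil group D → CN(II) = 84
Adjust CN=84 to AMC III: 23·84/(10 + 0.13·84) → 1932 ÷ (523/25) = 48300/523 ≈ 92.352
Max retention: S = 1000/(48300/523) − 10 = 400/483 in (≈ 0.828 in)
Ia = 0.2S: 0.2·0.828 = 0.166 in (exactly 80/483)
Since P=9.800 > Ia=0.166: effective rainfall P−Ia = 23267/2415 in
Q = (23267/2415)²/((23267/2415) + 400/483) = (541353289/5832225)/(25267/2415) = 541353289/61019805 in ≈ 8.872 in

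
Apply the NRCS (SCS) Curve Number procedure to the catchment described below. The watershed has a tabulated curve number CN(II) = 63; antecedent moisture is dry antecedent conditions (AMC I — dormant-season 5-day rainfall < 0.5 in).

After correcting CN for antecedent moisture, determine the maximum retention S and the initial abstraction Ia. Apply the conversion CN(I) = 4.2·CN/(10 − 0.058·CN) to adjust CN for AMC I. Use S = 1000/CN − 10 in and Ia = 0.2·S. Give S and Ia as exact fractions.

Dry (AMC I): CN(I) = 4.2·63/(10 − 0.058·63) = (1323/5)/(3173/500) = 132300/3173 ≈ 41.696
Max retention: S = 1000/(132300/3173) − 10 = 18500/1323 in (≈ 13.983 in)
Initial abstraction Ia = S/5 = (18500/1323)/5 = 3700/1323 ≈ 2.797 in

S = 18500/1323 in ≈ 13.983 in; Ia = 3700/1323 in ≈ 2.797 in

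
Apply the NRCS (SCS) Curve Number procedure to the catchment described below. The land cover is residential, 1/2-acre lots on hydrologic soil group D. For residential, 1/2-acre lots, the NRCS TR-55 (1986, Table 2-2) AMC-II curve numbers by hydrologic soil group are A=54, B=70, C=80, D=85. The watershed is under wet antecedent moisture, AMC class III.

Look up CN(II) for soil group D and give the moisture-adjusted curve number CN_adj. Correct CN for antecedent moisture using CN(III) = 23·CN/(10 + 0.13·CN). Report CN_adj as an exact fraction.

NRCS table: residential, 1/2-acre lots, soil group D → CN(II) = 85
Wet (AMC III): CN(III) = 23·85/(10 + 0.13·85) = 1955/(421/20) = 39100/421 ≈ 92.874

CN_adj = 39100/421 ≈ 92.874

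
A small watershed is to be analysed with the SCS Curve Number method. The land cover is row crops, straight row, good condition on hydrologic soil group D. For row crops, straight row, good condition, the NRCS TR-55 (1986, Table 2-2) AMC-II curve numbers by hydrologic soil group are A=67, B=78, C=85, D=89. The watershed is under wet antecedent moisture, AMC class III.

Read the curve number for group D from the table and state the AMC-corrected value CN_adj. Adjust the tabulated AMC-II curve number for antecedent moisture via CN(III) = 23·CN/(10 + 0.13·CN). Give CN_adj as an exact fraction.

CN_adj = 204700/2157 ≈ 94.900

NRCS table: row crops, straight row, good condition, soil group D → CN(II) = 89
Adjust CN=89 to AMC III: 23·89/(10 + 0.13·89) → 2047 ÷ (2157/100) = 204700/2157 ≈ 94.900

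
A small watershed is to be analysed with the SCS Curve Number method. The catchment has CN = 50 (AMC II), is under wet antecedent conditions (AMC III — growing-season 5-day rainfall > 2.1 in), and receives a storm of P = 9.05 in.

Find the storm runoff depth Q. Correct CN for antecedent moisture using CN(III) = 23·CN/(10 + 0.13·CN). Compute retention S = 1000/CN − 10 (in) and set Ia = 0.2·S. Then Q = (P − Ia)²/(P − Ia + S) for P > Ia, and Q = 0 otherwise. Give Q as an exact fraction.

Q = 14160169/2650980 in ≈ 5.341 in

CN(III) from CN(II)=50: (23·50)/(10 + 0.13·50) = 2300/33 ≈ 69.697
Retention S: 1000/CN − 10 with CN=69.697 → S = 100/23 ≈ 4.348 in
Ia = 0.2·(100/23) = 20/23 in ≈ 0.870 in
Since P=9.050 > Ia=0.870: effective rainfall P−Ia = 3763/460 in
Q = (3763/460)²/((3763/460) + 100/23) = (14160169/211600)/(5763/460) = 14160169/2650980 in ≈ 5.341 in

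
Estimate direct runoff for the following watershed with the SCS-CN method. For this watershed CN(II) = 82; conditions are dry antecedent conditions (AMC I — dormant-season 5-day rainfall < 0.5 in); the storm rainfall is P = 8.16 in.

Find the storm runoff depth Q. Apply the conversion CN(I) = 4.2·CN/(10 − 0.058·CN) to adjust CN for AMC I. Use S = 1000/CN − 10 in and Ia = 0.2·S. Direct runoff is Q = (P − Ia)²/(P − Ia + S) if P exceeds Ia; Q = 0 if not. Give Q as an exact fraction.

Q = 217158192/52944325 in ≈ 4.102 in

Dry (AMC I): CN(I) = 4.2·82/(10 − 0.058·82) = (1722/5)/(1311/250) = 28700/437 ≈ 65.675
Max retention: S = 1000/(28700/437) − 10 = 1500/287 in (≈ 5.226 in)
Ia = 0.2S: 0.2·5.226 = 1.045 in (exactly 300/287)
Since P=8.160 > Ia=1.045: effective rainfall P−Ia = 51048/7175 in
Q: (51048/7175)² ÷ (88548/7175) = 217158192/52944325 in (≈ 4.102 in)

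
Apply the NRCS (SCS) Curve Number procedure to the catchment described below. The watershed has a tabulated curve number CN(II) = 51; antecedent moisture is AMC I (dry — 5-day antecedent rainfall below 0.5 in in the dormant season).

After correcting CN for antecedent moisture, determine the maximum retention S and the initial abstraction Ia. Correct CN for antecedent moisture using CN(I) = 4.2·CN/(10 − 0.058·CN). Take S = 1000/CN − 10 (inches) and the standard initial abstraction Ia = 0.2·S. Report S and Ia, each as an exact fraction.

S = 3500/153 in ≈ 22.876 in; Ia = 700/153 in ≈ 4.575 in

Adjust CN=51 to AMC I: 4.2·51/(10 − 0.058·51) → (1071/5) ÷ (3521/500) = 15300/503 ≈ 30.417
Retention S: 1000/CN − 10 with CN=30.417 → S = 3500/153 ≈ 22.876 in
Ia = 0.2·(3500/153) = 700/153 in ≈ 4.575 in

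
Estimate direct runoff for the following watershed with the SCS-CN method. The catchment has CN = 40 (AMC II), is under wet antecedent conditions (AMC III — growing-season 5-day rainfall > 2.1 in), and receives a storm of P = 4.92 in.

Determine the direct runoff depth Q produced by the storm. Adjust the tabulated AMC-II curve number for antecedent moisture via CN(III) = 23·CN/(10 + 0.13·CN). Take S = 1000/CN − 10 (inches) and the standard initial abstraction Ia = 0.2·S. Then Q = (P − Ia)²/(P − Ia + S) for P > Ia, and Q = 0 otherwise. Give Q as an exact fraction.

CN(III) from CN(II)=40: (23·40)/(10 + 0.13·40) = 1150/19 ≈ 60.526
Max retention: S = 1000/(1150/19) − 10 = 150/23 in (≈ 6.522 in)
Ia = 0.2·(150/23) = 30/23 in ≈ 1.304 in
P − Ia = 4.920 − 1.304 = 2079/575 ≈ 3.616 in (> 0, runoff occurs)
Q: (2079/575)² ÷ (5829/575) = 1440747/1117225 in (≈ 1.290 in)

Q = 1440747/1117225 in ≈ 1.290 in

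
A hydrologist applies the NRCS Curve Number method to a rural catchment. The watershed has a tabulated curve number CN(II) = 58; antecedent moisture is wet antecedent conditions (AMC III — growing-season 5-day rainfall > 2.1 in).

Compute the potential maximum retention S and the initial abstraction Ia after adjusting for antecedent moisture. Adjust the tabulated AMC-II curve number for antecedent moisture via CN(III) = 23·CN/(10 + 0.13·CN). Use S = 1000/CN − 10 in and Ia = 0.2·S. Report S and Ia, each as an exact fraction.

S = 2100/667 in ≈ 3.148 in; Ia = 420/667 in ≈ 0.630 in

CN(III) from CN(II)=58: (23·58)/(10 + 0.13·58) = 66700/877 ≈ 76.055
Retention S: 1000/CN − 10 with CN=76.055 → S = 2100/667 ≈ 3.148 in
Initial abstraction Ia = S/5 = (2100/667)/5 = 420/667 ≈ 0.630 in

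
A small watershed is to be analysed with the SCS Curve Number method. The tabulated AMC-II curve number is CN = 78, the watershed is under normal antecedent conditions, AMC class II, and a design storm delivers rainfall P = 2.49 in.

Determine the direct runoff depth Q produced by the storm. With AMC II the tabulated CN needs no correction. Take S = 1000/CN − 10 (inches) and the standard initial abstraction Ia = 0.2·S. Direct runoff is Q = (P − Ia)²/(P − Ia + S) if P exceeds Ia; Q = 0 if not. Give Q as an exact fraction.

AMC II — tabulated CN = 78 applies directly.
Retention S: 1000/CN − 10 with CN=78.000 → S = 110/39 ≈ 2.821 in
Ia = 0.2S: 0.2·2.821 = 0.564 in (exactly 22/39)
P − Ia = 2.490 − 0.564 = 7511/3900 ≈ 1.926 in (> 0, runoff occurs)
Q: (7511/3900)² ÷ (18511/3900) = 56415121/72192900 in (≈ 0.781 in)

Q = 56415121/72192900 in ≈ 0.781 in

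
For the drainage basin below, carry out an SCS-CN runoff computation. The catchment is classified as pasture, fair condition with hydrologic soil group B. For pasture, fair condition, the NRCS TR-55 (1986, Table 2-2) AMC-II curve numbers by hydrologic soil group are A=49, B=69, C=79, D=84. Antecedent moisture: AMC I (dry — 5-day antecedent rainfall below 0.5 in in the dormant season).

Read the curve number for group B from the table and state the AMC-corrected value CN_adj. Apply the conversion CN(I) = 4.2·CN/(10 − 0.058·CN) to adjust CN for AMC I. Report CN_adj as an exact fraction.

NRCS table: pasture, fair condition, soil group B → CN(II) = 69
Adjust CN=69 to AMC I: 4.2·69/(10 − 0.058·69) → (1449/5) ÷ (2999/500) = 144900/2999 ≈ 48.316

CN_adj = 144900/2999 ≈ 48.316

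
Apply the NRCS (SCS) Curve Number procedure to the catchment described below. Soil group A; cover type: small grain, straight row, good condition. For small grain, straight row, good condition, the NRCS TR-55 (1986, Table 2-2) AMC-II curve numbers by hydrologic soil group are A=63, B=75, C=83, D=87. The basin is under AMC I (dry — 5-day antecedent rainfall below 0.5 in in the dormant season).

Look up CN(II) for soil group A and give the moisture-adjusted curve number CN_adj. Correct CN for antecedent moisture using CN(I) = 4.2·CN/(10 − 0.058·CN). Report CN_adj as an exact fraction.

CN_adj = 132300/3173 ≈ 41.696

NRCS table: small grain, straight row, good condition, soil group A → CN(II) = 63
Adjust CN=63 to AMC I: 4.2·63/(10 − 0.058·63) → (1323/5) ÷ (3173/500) = 132300/3173 ≈ 41.696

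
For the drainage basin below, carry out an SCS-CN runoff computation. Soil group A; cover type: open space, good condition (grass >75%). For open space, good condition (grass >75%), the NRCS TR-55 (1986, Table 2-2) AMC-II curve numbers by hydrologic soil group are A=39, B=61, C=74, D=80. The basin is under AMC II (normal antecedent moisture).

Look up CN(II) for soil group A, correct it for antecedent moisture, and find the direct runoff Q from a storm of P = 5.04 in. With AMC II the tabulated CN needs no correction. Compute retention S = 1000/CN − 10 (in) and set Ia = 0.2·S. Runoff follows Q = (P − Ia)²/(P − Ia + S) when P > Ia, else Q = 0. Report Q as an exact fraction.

NRCS table: open space, good condition (grass >75%), soil group A → CN(II) = 39
Average conditions: CN = 39 (no AMC adjustment).
S = 1000/39 − 10 = 610/39 in ≈ 15.641 in
Ia = 0.2S: 0.2·15.641 = 3.128 in (exactly 122/39)
Since P=5.040 > Ia=3.128: effective rainfall P−Ia = 1864/975 in
Q = (1864/975)²/((1864/975) + 610/39) = (3474496/950625)/(17114/975) = 1737248/8343075 in ≈ 0.208 in

Q = 1737248/8343075 in ≈ 0.208 in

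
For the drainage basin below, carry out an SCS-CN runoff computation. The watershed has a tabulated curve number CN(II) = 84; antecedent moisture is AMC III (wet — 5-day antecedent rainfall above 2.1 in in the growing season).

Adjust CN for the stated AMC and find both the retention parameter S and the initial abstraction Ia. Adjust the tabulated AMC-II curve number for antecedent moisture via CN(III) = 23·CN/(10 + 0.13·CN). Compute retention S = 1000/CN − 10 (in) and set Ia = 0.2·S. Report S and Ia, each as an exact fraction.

S = 400/483 in ≈ 0.828 in; Ia = 80/483 in ≈ 0.166 in

Wet (AMC III): CN(III) = 23·84/(10 + 0.13·84) = 1932/(523/25) = 48300/523 ≈ 92.352
Retention S: 1000/CN − 10 with CN=92.352 → S = 400/483 ≈ 0.828 in
Ia = 0.2·(400/483) = 80/483 in ≈ 0.166 in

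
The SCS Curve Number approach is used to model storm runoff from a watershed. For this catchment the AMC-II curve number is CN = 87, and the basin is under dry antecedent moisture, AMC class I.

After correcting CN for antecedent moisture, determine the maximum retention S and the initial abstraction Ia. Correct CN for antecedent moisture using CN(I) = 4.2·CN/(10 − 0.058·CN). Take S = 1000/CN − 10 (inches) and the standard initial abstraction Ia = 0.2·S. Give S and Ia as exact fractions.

S = 6500/1827 in ≈ 3.558 in; Ia = 1300/1827 in ≈ 0.712 in

Dry (AMC I): CN(I) = 4.2·87/(10 − 0.058·87) = (1827/5)/(2477/500) = 182700/2477 ≈ 73.759
S = 1000/(182700/2477) − 10 = 6500/1827 in ≈ 3.558 in
Initial abstraction Ia = S/5 = (6500/1827)/5 = 1300/1827 ≈ 0.712 in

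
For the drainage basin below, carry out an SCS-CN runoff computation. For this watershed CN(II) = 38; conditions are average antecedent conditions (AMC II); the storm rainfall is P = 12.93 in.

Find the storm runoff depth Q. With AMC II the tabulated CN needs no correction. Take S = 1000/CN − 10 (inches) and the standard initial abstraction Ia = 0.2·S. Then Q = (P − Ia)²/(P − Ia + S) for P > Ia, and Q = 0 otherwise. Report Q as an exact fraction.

Q = 337346689/93797300 in ≈ 3.597 in

CN(II) = 38; AMC II needs no correction.
S = 1000/38 − 10 = 310/19 in ≈ 16.316 in
Ia = 0.2S: 0.2·16.316 = 3.263 in (exactly 62/19)
Since P=12.930 > Ia=3.263: effective rainfall P−Ia = 18367/1900 in
Q = (18367/1900)²/((18367/1900) + 310/19) = (337346689/3610000)/(49367/1900) = 337346689/93797300 in ≈ 3.597 in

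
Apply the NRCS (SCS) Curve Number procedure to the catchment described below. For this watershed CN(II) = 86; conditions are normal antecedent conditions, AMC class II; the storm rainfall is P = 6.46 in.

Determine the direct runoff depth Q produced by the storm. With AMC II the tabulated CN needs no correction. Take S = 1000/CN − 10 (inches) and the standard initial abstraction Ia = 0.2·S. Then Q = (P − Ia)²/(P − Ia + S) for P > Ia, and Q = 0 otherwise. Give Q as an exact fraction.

CN(II) = 86; AMC II needs no correction.
S = 1000/86 − 10 = 70/43 in ≈ 1.628 in
Initial abstraction Ia = S/5 = (70/43)/5 = 14/43 ≈ 0.326 in
Excess rainfall: 6.460 − 0.326 = 6.134 in; P > Ia so Q > 0
Runoff Q = (P−Ia)²/(P−Ia+S) = (6.134)²/(6.134+1.628) = 173949721/35881350 ≈ 4.848 in

Q = 173949721/35881350 in ≈ 4.848 in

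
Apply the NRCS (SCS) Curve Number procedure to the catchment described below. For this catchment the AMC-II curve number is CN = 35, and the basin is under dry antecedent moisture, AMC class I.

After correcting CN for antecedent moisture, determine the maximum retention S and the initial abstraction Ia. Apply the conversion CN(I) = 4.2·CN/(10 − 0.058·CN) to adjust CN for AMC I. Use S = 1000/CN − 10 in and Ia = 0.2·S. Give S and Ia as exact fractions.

S = 6500/147 in ≈ 44.218 in; Ia = 1300/147 in ≈ 8.844 in

CN(I) from CN(II)=35: (4.2·35)/(10 − 0.058·35) = 14700/797 ≈ 18.444
S = 1000/(14700/797) − 10 = 6500/147 in ≈ 44.218 in
Ia = 0.2S: 0.2·44.218 = 8.844 in (exactly 1300/147)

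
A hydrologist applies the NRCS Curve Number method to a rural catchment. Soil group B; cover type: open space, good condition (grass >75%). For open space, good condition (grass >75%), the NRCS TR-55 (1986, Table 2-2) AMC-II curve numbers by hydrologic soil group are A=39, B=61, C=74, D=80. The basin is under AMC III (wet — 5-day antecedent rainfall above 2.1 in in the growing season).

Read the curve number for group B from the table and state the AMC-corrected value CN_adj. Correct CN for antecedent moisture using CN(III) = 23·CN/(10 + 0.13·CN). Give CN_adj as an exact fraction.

CN_adj = 140300/1793 ≈ 78.249

NRCS table: open space, good condition (grass >75%), soil group B → CN(II) = 61
CN(III) from CN(II)=61: (23·61)/(10 + 0.13·61) = 140300/1793 ≈ 78.249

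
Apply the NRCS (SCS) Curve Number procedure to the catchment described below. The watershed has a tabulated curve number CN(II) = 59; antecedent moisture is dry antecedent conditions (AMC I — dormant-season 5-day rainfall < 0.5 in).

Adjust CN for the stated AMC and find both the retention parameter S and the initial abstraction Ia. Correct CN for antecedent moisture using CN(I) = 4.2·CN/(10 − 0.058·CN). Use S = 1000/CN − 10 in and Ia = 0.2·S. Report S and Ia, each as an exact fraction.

S = 20500/1239 in ≈ 16.546 in; Ia = 4100/1239 in ≈ 3.309 in

Adjust CN=59 to AMC I: 4.2·59/(10 − 0.058·59) → (1239/5) ÷ (3289/500) = 123900/3289 ≈ 37.671
Retention S: 1000/CN − 10 with CN=37.671 → S = 20500/1239 ≈ 16.546 in
Ia = 0.2S: 0.2·16.546 = 3.309 in (exactly 4100/1239)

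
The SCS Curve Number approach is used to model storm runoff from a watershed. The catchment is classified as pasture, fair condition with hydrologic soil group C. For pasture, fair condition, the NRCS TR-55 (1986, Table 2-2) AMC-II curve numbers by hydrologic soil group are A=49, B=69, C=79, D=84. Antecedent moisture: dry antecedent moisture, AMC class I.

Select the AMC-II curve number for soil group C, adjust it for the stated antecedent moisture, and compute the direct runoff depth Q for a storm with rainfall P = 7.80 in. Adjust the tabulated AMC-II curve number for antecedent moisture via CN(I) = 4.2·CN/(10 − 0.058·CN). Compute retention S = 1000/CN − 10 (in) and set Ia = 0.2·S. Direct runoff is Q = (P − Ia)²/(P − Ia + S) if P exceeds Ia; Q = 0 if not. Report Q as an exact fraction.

NRCS table: pasture, fair condition, soil group C → CN(II) = 79
CN(I) from CN(II)=79: (4.2·79)/(10 − 0.058·79) = 7900/129 ≈ 61.240
Max retention: S = 1000/(7900/129) − 10 = 500/79 in (≈ 6.329 in)
Initial abstraction Ia = S/5 = (500/79)/5 = 100/79 ≈ 1.266 in
Excess rainfall: 7.800 − 1.266 = 6.534 in; P > Ia so Q > 0
Runoff Q = (P−Ia)²/(P−Ia+S) = (6.534)²/(6.534+6.329) = 6661561/2006995 ≈ 3.319 in

Q = 6661561/2006995 in ≈ 3.319 in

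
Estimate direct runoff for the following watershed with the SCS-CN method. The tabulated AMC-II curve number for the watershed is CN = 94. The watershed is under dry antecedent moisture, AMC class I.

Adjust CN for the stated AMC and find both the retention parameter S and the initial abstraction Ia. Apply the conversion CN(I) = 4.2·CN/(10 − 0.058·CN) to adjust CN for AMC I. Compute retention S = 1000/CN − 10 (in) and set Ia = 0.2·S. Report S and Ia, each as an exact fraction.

CN(I) from CN(II)=94: (4.2·94)/(10 − 0.058·94) = 32900/379 ≈ 86.807
Retention S: 1000/CN − 10 with CN=86.807 → S = 500/329 ≈ 1.520 in
Initial abstraction Ia = S/5 = (500/329)/5 = 100/329 ≈ 0.304 in

S = 500/329 in ≈ 1.520 in; Ia = 100/329 in ≈ 0.304 in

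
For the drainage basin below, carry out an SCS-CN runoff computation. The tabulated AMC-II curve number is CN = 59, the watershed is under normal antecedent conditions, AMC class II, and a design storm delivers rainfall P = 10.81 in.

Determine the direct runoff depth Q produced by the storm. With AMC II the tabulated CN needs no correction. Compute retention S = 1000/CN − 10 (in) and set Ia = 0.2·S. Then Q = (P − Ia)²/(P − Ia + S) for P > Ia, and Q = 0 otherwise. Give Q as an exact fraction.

CN(II) = 59; AMC II needs no correction.
S = 1000/59 − 10 = 410/59 in ≈ 6.949 in
Ia = 0.2S: 0.2·6.949 = 1.390 in (exactly 82/59)
P − Ia = 10.810 − 1.390 = 55579/5900 ≈ 9.420 in (> 0, runoff occurs)
Q = (55579/5900)²/((55579/5900) + 410/59) = (3089025241/34810000)/(96579/5900) = 3089025241/569816100 in ≈ 5.421 in

Q = 3089025241/569816100 in ≈ 5.421 in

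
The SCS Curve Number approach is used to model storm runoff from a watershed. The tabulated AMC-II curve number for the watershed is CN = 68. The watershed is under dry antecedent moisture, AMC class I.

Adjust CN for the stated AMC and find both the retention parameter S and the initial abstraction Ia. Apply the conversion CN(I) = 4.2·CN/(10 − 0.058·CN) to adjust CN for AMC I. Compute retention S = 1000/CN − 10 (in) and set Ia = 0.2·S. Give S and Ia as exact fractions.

Dry (AMC I): CN(I) = 4.2·68/(10 − 0.058·68) = (1428/5)/(757/125) = 35700/757 ≈ 47.160
S = 1000/(35700/757) − 10 = 4000/357 in ≈ 11.204 in
Initial abstraction Ia = S/5 = (4000/357)/5 = 800/357 ≈ 2.241 in

S = 4000/357 in ≈ 11.204 in; Ia = 800/357 in ≈ 2.241 in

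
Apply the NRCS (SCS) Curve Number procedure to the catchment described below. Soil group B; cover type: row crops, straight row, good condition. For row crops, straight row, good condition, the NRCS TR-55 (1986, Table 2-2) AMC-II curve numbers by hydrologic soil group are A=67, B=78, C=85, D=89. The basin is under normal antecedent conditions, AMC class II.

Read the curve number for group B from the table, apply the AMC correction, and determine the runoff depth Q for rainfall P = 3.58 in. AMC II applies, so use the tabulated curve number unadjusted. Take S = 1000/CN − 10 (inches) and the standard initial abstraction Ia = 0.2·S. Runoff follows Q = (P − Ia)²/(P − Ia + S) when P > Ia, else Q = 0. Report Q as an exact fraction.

Q = 34586161/22192950 in ≈ 1.558 in

NRCS table: row crops, straight row, good condition, soil group B → CN(II) = 78
Average conditions: CN = 78 (no AMC adjustment).
Retention S: 1000/CN − 10 with CN=78.000 → S = 110/39 ≈ 2.821 in
Ia = 0.2S: 0.2·2.821 = 0.564 in (exactly 22/39)
Since P=3.580 > Ia=0.564: effective rainfall P−Ia = 5881/1950 in
Q: (5881/1950)² ÷ (11381/1950) = 34586161/22192950 in (≈ 1.558 in)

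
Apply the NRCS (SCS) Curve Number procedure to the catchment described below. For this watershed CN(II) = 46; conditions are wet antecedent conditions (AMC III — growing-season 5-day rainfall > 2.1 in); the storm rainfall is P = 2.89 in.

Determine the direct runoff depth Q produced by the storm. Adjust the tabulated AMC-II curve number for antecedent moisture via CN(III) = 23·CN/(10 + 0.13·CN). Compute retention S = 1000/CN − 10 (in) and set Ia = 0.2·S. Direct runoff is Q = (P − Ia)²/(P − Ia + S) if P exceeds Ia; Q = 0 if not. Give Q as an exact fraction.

Q = 9777452161/19513804900 in ≈ 0.501 in

Wet (AMC III): CN(III) = 23·46/(10 + 0.13·46) = 1058/(799/50) = 52900/799 ≈ 66.208
Retention S: 1000/CN − 10 with CN=66.208 → S = 2700/529 ≈ 5.104 in
Ia = 0.2·(2700/529) = 540/529 in ≈ 1.021 in
Excess rainfall: 2.890 − 1.021 = 1.869 in; P > Ia so Q > 0
Q = (98881/52900)²/((98881/52900) + 2700/529) = (9777452161/2798410000)/(368881/52900) = 9777452161/19513804900 in ≈ 0.501 in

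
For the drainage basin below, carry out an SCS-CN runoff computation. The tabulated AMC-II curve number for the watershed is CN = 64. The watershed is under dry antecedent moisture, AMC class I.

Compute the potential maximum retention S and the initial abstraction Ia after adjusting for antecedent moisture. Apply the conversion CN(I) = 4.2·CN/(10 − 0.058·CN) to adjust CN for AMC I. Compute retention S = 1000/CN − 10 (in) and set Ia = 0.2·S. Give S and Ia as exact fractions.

Dry (AMC I): CN(I) = 4.2·64/(10 − 0.058·64) = (1344/5)/(786/125) = 5600/131 ≈ 42.748
S = 1000/(5600/131) − 10 = 375/28 in ≈ 13.393 in
Ia = 0.2·(375/28) = 75/28 in ≈ 2.679 in

S = 375/28 in ≈ 13.393 in; Ia = 75/28 in ≈ 2.679 in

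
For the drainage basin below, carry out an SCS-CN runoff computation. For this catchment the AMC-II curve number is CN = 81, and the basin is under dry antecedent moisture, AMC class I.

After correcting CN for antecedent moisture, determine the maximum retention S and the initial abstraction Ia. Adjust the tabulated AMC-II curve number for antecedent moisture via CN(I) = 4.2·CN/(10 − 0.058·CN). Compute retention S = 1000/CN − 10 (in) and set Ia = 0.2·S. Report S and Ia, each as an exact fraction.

S = 9500/1701 in ≈ 5.585 in; Ia = 1900/1701 in ≈ 1.117 in

CN(I) from CN(II)=81: (4.2·81)/(10 − 0.058·81) = 170100/2651 ≈ 64.164
Max retention: S = 1000/(170100/2651) − 10 = 9500/1701 in (≈ 5.585 in)
Ia = 0.2S: 0.2·5.585 = 1.117 in (exactly 1900/1701)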